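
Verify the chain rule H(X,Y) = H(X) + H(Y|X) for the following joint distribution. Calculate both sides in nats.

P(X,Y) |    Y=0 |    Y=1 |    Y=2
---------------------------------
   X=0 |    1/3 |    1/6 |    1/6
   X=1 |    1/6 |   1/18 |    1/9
H(X,Y) = 1.6668, H(X) = 0.6365, H(Y|X) = 1.0303 (all in nats)

Chain rule: H(X,Y) = H(X) + H(Y|X)

Left side — joint entropy directly:
H(X,Y) = -Σ p(x,y) log p(x,y) = 1.6668 nats

Right side — compute H(Y|X) from the conditional distributions:
P(X) = (2/3, 1/3), so H(X) = 0.6365 nats
H(Y|X) = Σ_x P(X=x) · H(Y|X=x):
  P(Y|X=0) = (1/2, 1/4, 1/4), H(Y|X=0) = 1.0397, weight P(X=0) = 2/3
  P(Y|X=1) = (1/2, 1/6, 1/3), H(Y|X=1) = 1.0114, weight P(X=1) = 1/3
H(Y|X) = 1.0303 nats

H(X) + H(Y|X) = 0.6365 + 1.0303 = 1.6668 nats

Both sides equal 1.6668 nats. ✓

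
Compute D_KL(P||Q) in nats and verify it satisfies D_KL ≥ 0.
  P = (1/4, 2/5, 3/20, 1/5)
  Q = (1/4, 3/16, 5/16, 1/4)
0.1484 nats

KL divergence satisfies the Gibbs inequality: D_KL(P||Q) ≥ 0 for all distributions P, Q.

D_KL(P||Q) = Σ p(x) log(p(x)/q(x))
Term by term:
  x=0: 1/4 × log_e[(1/4)/(1/4)] = 0.0000
  x=1: 2/5 × log_e[(2/5)/(3/16)] = 0.3031
  x=2: 3/20 × log_e[(3/20)/(5/16)] = -0.1101
  x=3: 1/5 × log_e[(1/5)/(1/4)] = -0.0446
D_KL(P||Q) = 0.1484 nats

D_KL(P||Q) = 0.1484 ≥ 0 ✓

This non-negativity is a fundamental property: relative entropy cannot be negative because it measures how different Q is from P.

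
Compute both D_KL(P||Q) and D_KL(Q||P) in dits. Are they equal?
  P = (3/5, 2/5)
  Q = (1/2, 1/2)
D_KL(P||Q) = 0.0087, D_KL(Q||P) = 0.0089

KL divergence is not symmetric: D_KL(P||Q) ≠ D_KL(Q||P) in general.

D_KL(P||Q) = 0.0087 dits
D_KL(Q||P) = 0.0089 dits

No, they are not equal!

This asymmetry is why KL divergence is not a true distance metric.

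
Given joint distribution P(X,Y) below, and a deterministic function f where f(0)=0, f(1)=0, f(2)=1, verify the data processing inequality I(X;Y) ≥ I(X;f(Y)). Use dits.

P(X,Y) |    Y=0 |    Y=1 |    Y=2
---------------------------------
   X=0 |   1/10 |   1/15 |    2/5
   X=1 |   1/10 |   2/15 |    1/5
I(X;Y) = 0.0158, I(X;f(Y)) = 0.0133, inequality holds: 0.0158 ≥ 0.0133

Data Processing Inequality: For any Markov chain X → Y → Z, we have I(X;Y) ≥ I(X;Z).

Here Z = f(Y) is a deterministic function of Y, forming X → Y → Z.

Original I(X;Y) = 0.0158 dits

After applying f:
P(X,Z) where Z=f(Y):
- P(X,Z=0) = P(X,Y=0) + P(X,Y=1)
- P(X,Z=1) = P(X,Y=2)

I(X;Z) = I(X;f(Y)) = 0.0133 dits

Verification: 0.0158 ≥ 0.0133 ✓

Information cannot be created by processing; the function f can only lose information about X.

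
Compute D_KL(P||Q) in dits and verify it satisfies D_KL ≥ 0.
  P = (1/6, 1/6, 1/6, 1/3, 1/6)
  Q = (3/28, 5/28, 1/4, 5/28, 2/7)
0.0490 dits

KL divergence satisfies the Gibbs inequality: D_KL(P||Q) ≥ 0 for all distributions P, Q.

D_KL(P||Q) = Σ p(x) log(p(x)/q(x))
Term by term:
  x=0: 1/6 × log_10[(1/6)/(3/28)] = 0.0320
  x=1: 1/6 × log_10[(1/6)/(5/28)] = -0.0050
  x=2: 1/6 × log_10[(1/6)/(1/4)] = -0.0293
  x=3: 1/3 × log_10[(1/3)/(5/28)] = 0.0904
  x=4: 1/6 × log_10[(1/6)/(2/7)] = -0.0390
D_KL(P||Q) = 0.0490 dits

D_KL(P||Q) = 0.0490 ≥ 0 ✓

This non-negativity is a fundamental property: relative entropy cannot be negative because it measures how different Q is from P.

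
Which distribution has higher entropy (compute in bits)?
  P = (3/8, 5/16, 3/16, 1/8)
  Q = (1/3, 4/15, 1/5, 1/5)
Q

Computing entropies in bits:
H(P) = 1.8829
H(Q) = 1.9656

Distribution Q has higher entropy.

Intuition: The distribution closer to uniform (more spread out) has higher entropy.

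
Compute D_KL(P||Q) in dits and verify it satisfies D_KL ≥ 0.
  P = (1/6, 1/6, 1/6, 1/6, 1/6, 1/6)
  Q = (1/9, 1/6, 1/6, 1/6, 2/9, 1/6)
0.0085 dits

KL divergence satisfies the Gibbs inequality: D_KL(P||Q) ≥ 0 for all distributions P, Q.

D_KL(P||Q) = Σ p(x) log(p(x)/q(x))
Term by term:
  x=0: 1/6 × log_10[(1/6)/(1/9)] = 0.0293
  x=1: 1/6 × log_10[(1/6)/(1/6)] = 0.0000
  x=2: 1/6 × log_10[(1/6)/(1/6)] = 0.0000
  x=3: 1/6 × log_10[(1/6)/(1/6)] = 0.0000
  x=4: 1/6 × log_10[(1/6)/(2/9)] = -0.0208
  x=5: 1/6 × log_10[(1/6)/(1/6)] = 0.0000
D_KL(P||Q) = 0.0085 dits

D_KL(P||Q) = 0.0085 ≥ 0 ✓

This non-negativity is a fundamental property: relative entropy cannot be negative because it measures how different Q is from P.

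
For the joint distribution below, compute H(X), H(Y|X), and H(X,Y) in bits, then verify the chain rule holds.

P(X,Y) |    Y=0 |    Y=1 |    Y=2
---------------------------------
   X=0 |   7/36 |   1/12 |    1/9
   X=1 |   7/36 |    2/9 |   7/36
H(X,Y) = 2.5113, H(X) = 0.9641, H(Y|X) = 1.5473 (all in bits)

Chain rule: H(X,Y) = H(X) + H(Y|X)

Left side — joint entropy directly:
H(X,Y) = -Σ p(x,y) log p(x,y) = 2.5113 bits

Right side — compute H(Y|X) from the conditional distributions:
P(X) = (7/18, 11/18), so H(X) = 0.9641 bits
H(Y|X) = Σ_x P(X=x) · H(Y|X=x):
  P(Y|X=0) = (1/2, 3/14, 2/7), H(Y|X=0) = 1.4926, weight P(X=0) = 7/18
  P(Y|X=1) = (7/22, 4/11, 7/22), H(Y|X=1) = 1.5820, weight P(X=1) = 11/18
H(Y|X) = 1.5473 bits

H(X) + H(Y|X) = 0.9641 + 1.5473 = 2.5113 bits

Both sides equal 2.5113 bits. ✓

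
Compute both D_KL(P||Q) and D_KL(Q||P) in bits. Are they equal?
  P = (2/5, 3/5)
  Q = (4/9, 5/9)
D_KL(P||Q) = 0.0058, D_KL(Q||P) = 0.0059

KL divergence is not symmetric: D_KL(P||Q) ≠ D_KL(Q||P) in general.

D_KL(P||Q) = 0.0058 bits
D_KL(Q||P) = 0.0059 bits

No, they are not equal!

This asymmetry is why KL divergence is not a true distance metric.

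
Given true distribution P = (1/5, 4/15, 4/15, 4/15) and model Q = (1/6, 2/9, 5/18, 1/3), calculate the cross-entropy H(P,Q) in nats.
1.3940 nats

Cross-entropy: H(P,Q) = -Σ p(x) log q(x)

Alternatively: H(P,Q) = H(P) + D_KL(P||Q)
H(P) = 1.3793 nats
D_KL(P||Q) = 0.0147 nats

H(P,Q) = 1.3793 + 0.0147 = 1.3940 nats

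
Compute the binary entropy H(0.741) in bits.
0.8252 bits

The binary entropy function is:
H(p) = -p log(p) - (1-p) log(1-p)

H(0.741) = -0.741 × log_2(0.741) - 0.259 × log_2(0.259)
H(0.741) = 0.8252 bits

Note: Binary entropy is maximized at p=0.5 (H=1 bit) and minimized at p=0 or p=1 (H=0).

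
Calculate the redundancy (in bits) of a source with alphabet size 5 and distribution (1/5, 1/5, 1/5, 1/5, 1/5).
0.0000 bits

Redundancy measures how far a source is from maximum entropy:
R = H_max - H(X)

Maximum entropy for 5 symbols: H_max = log_2(5) = 2.3219 bits
Actual entropy: H(X) = 2.3219 bits
Redundancy: R = 2.3219 - 2.3219 = 0.0000 bits

This redundancy represents potential for compression: the source could be compressed by 0.0000 bits per symbol.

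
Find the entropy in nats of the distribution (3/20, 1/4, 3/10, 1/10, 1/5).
1.5445 nats

Shannon entropy is H(X) = -Σ p(x) log p(x).

For P = (3/20, 1/4, 3/10, 1/10, 1/5):
H = -3/20 × log_e(3/20) -1/4 × log_e(1/4) -3/10 × log_e(3/10) -1/10 × log_e(1/10) -1/5 × log_e(1/5)
H = 1.5445 nats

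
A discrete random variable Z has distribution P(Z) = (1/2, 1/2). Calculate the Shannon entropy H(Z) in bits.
1.0000 bits

Shannon entropy is H(X) = -Σ p(x) log p(x).

For P = (1/2, 1/2):
H = -1/2 × log_2(1/2) -1/2 × log_2(1/2)
H = 1.0000 bits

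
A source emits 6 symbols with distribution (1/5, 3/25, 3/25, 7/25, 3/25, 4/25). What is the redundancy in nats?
0.0569 nats

Redundancy measures how far a source is from maximum entropy:
R = H_max - H(X)

Maximum entropy for 6 symbols: H_max = log_e(6) = 1.7918 nats
Actual entropy: H(X) = 1.7348 nats
Redundancy: R = 1.7918 - 1.7348 = 0.0569 nats

This redundancy represents potential for compression: the source could be compressed by 0.0569 nats per symbol.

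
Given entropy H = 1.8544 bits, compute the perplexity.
3.6160

Perplexity is 2^H (or exp(H) for natural log).

H = 1.8544 bits
Perplexity = 2^1.8544 = 3.6160

Interpretation: The model's uncertainty is equivalent to choosing uniformly among 3.6 options.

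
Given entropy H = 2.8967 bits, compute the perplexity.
7.4472

Perplexity is 2^H (or exp(H) for natural log).

H = 2.8967 bits
Perplexity = 2^2.8967 = 7.4472

Interpretation: The model's uncertainty is equivalent to choosing uniformly among 7.4 options.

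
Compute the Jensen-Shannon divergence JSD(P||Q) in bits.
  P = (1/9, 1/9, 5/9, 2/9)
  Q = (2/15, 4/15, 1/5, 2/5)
0.1059 bits

Jensen-Shannon divergence is:
JSD(P||Q) = 0.5 × D_KL(P||M) + 0.5 × D_KL(Q||M)
where M = 0.5 × (P + Q) is the mixture distribution.

M = 0.5 × (1/9, 1/9, 5/9, 2/9) + 0.5 × (2/15, 4/15, 1/5, 2/5) = (0.122222, 0.188889, 0.377778, 0.311111)

D_KL(P||M) = 0.1009 bits
D_KL(Q||M) = 0.1109 bits

JSD(P||Q) = 0.5 × 0.1009 + 0.5 × 0.1109 = 0.1059 bits

Unlike KL divergence, JSD is symmetric and bounded: 0 ≤ JSD ≤ log(2).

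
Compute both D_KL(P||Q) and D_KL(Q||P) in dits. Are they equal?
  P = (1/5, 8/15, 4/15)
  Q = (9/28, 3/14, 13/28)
D_KL(P||Q) = 0.1058, D_KL(Q||P) = 0.0932

KL divergence is not symmetric: D_KL(P||Q) ≠ D_KL(Q||P) in general.

D_KL(P||Q) = 0.1058 dits
D_KL(Q||P) = 0.0932 dits

No, they are not equal!

This asymmetry is why KL divergence is not a true distance metric.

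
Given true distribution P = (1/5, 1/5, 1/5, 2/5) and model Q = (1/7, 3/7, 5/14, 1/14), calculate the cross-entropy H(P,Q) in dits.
0.7905 dits

Cross-entropy: H(P,Q) = -Σ p(x) log q(x)

Alternatively: H(P,Q) = H(P) + D_KL(P||Q)
H(P) = 0.5786 dits
D_KL(P||Q) = 0.2119 dits

H(P,Q) = 0.5786 + 0.2119 = 0.7905 dits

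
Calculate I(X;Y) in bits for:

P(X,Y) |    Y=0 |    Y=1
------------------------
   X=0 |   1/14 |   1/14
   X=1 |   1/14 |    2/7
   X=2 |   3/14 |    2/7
0.0470 bits

Mutual information: I(X;Y) = H(X) + H(Y) - H(X,Y)

Marginals:
P(X) = (1/7, 5/14, 1/2), H(X) = 1.4316 bits
P(Y) = (5/14, 9/14), H(Y) = 0.9403 bits

Joint entropy: H(X,Y) = 2.3249 bits

I(X;Y) = 1.4316 + 0.9403 - 2.3249 = 0.0470 bits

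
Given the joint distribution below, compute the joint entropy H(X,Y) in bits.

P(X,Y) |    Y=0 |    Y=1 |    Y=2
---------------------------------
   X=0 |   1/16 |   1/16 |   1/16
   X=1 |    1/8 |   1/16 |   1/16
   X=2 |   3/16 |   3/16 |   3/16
2.9835 bits

Joint entropy is H(X,Y) = -Σ_{x,y} p(x,y) log p(x,y).

Summing over all non-zero entries:
H(X,Y) = -[1/16·log_2(1/16) + 1/16·log_2(1/16) + 1/16·log_2(1/16) + 1/8·log_2(1/8) + 1/16·log_2(1/16) + 1/16·log_2(1/16) + 3/16·log_2(3/16) + 3/16·log_2(3/16) + 3/16·log_2(3/16)]
H(X,Y) = 2.9835 bits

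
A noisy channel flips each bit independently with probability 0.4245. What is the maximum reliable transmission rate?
0.0165 bits

For a binary symmetric channel (BSC) with error probability p:
Capacity C = 1 - H(p) bits per symbol

where H(p) = -p log₂(p) - (1-p) log₂(1-p) is the binary entropy function.

H(0.4245) = 0.9835 bits
C = 1 - 0.9835 = 0.0165 bits per symbol

This means we can reliably transmit up to 0.0165 bits of information per channel use.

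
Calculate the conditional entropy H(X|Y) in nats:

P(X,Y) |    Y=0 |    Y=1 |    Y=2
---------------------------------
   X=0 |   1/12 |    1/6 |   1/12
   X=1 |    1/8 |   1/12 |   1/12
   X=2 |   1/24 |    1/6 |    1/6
1.0390 nats

Using the chain rule: H(X|Y) = H(X,Y) - H(Y)

First, compute H(X,Y) = 2.1165 nats

Marginal P(Y) = (1/4, 5/12, 1/3)
H(Y) = 1.0776 nats

H(X|Y) = H(X,Y) - H(Y) = 2.1165 - 1.0776 = 1.0390 nats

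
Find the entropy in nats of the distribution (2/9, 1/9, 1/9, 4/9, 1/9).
1.4271 nats

Shannon entropy is H(X) = -Σ p(x) log p(x).

For P = (2/9, 1/9, 1/9, 4/9, 1/9):
H = -2/9 × log_e(2/9) -1/9 × log_e(1/9) -1/9 × log_e(1/9) -4/9 × log_e(4/9) -1/9 × log_e(1/9)
H = 1.4271 nats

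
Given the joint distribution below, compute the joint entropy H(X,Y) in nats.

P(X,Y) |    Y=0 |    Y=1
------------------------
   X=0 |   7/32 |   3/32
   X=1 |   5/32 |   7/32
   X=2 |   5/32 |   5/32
1.7570 nats

Joint entropy is H(X,Y) = -Σ_{x,y} p(x,y) log p(x,y).

Summing over all non-zero entries:
H(X,Y) = -[7/32·log_e(7/32) + 3/32·log_e(3/32) + 5/32·log_e(5/32) + 7/32·log_e(7/32) + 5/32·log_e(5/32) + 5/32·log_e(5/32)]
H(X,Y) = 1.7570 nats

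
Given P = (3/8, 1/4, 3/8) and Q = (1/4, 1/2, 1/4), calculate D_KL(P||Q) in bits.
0.1887 bits

KL divergence: D_KL(P||Q) = Σ p(x) log(p(x)/q(x))

Computing term by term:
  x=0: 3/8 × log_2[(3/8)/(1/4)] = 3/8 × 0.5850 = 0.2194
  x=1: 1/4 × log_2[(1/4)/(1/2)] = 1/4 × -1.0000 = -0.2500
  x=2: 3/8 × log_2[(3/8)/(1/4)] = 3/8 × 0.5850 = 0.2194

D_KL(P||Q) = 0.1887 bits

Note: KL divergence is always non-negative and equals 0 iff P = Q.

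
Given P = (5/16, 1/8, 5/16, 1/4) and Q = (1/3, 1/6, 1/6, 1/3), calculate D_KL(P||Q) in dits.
0.0297 dits

KL divergence: D_KL(P||Q) = Σ p(x) log(p(x)/q(x))

Computing term by term:
  x=0: 5/16 × log_10[(5/16)/(1/3)] = 5/16 × -0.0280 = -0.0088
  x=1: 1/8 × log_10[(1/8)/(1/6)] = 1/8 × -0.1249 = -0.0156
  x=2: 5/16 × log_10[(5/16)/(1/6)] = 5/16 × 0.2730 = 0.0853
  x=3: 1/4 × log_10[(1/4)/(1/3)] = 1/4 × -0.1249 = -0.0312

D_KL(P||Q) = 0.0297 dits

Note: KL divergence is always non-negative and equals 0 iff P = Q.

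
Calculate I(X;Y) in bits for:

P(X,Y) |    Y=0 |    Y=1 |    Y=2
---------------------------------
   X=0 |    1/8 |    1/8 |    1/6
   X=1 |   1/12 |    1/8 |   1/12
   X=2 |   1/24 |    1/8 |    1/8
0.0301 bits

Mutual information: I(X;Y) = H(X) + H(Y) - H(X,Y)

Marginals:
P(X) = (5/12, 7/24, 7/24), H(X) = 1.5632 bits
P(Y) = (1/4, 3/8, 3/8), H(Y) = 1.5613 bits

Joint entropy: H(X,Y) = 3.0944 bits

I(X;Y) = 1.5632 + 1.5613 - 3.0944 = 0.0301 bits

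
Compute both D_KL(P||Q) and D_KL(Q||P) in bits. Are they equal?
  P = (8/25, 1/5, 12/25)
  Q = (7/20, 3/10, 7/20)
D_KL(P||Q) = 0.0604, D_KL(Q||P) = 0.0612

KL divergence is not symmetric: D_KL(P||Q) ≠ D_KL(Q||P) in general.

D_KL(P||Q) = 0.0604 bits
D_KL(Q||P) = 0.0612 bits

No, they are not equal!

This asymmetry is why KL divergence is not a true distance metric.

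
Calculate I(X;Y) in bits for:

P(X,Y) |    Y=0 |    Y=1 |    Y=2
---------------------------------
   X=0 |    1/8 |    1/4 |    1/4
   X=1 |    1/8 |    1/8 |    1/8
0.0157 bits

Mutual information: I(X;Y) = H(X) + H(Y) - H(X,Y)

Marginals:
P(X) = (5/8, 3/8), H(X) = 0.9544 bits
P(Y) = (1/4, 3/8, 3/8), H(Y) = 1.5613 bits

Joint entropy: H(X,Y) = 2.5000 bits

I(X;Y) = 0.9544 + 1.5613 - 2.5000 = 0.0157 bits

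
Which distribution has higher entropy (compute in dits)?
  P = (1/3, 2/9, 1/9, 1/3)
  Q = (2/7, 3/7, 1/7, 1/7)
P

Computing entropies in dits:
H(P) = 0.5693
H(Q) = 0.5546

Distribution P has higher entropy.

Intuition: The distribution closer to uniform (more spread out) has higher entropy.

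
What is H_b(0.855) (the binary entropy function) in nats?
0.4139 nats

The binary entropy function is:
H(p) = -p log(p) - (1-p) log(1-p)

H(0.855) = -0.855 × log_e(0.855) - 0.145 × log_e(0.145)
H(0.855) = 0.4139 nats

Note: Binary entropy is maximized at p=0.5 (H=1 bit) and minimized at p=0 or p=1 (H=0).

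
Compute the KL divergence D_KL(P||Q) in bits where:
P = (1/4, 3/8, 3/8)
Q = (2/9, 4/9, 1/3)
0.0143 bits

KL divergence: D_KL(P||Q) = Σ p(x) log(p(x)/q(x))

Computing term by term:
  x=0: 1/4 × log_2[(1/4)/(2/9)] = 1/4 × 0.1699 = 0.0425
  x=1: 3/8 × log_2[(3/8)/(4/9)] = 3/8 × -0.2451 = -0.0919
  x=2: 3/8 × log_2[(3/8)/(1/3)] = 3/8 × 0.1699 = 0.0637

D_KL(P||Q) = 0.0143 bits

Note: KL divergence is always non-negative and equals 0 iff P = Q.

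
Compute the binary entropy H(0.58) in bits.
0.9815 bits

The binary entropy function is:
H(p) = -p log(p) - (1-p) log(1-p)

H(0.58) = -0.58 × log_2(0.58) - 0.42 × log_2(0.42)
H(0.58) = 0.9815 bits

Note: Binary entropy is maximized at p=0.5 (H=1 bit) and minimized at p=0 or p=1 (H=0).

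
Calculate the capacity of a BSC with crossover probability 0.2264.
0.2283 bits

For a binary symmetric channel (BSC) with error probability p:
Capacity C = 1 - H(p) bits per symbol

where H(p) = -p log₂(p) - (1-p) log₂(1-p) is the binary entropy function.

H(0.2264) = 0.7717 bits
C = 1 - 0.7717 = 0.2283 bits per symbol

This means we can reliably transmit up to 0.2283 bits of information per channel use.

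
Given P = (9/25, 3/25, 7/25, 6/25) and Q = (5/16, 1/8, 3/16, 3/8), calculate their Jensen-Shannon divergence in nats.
0.0129 nats

Jensen-Shannon divergence is:
JSD(P||Q) = 0.5 × D_KL(P||M) + 0.5 × D_KL(Q||M)
where M = 0.5 × (P + Q) is the mixture distribution.

M = 0.5 × (9/25, 3/25, 7/25, 6/25) + 0.5 × (5/16, 1/8, 3/16, 3/8) = (0.33625, 0.1225, 0.23375, 0.3075)

D_KL(P||M) = 0.0132 nats
D_KL(Q||M) = 0.0127 nats

JSD(P||Q) = 0.5 × 0.0132 + 0.5 × 0.0127 = 0.0129 nats

Unlike KL divergence, JSD is symmetric and bounded: 0 ≤ JSD ≤ log(2).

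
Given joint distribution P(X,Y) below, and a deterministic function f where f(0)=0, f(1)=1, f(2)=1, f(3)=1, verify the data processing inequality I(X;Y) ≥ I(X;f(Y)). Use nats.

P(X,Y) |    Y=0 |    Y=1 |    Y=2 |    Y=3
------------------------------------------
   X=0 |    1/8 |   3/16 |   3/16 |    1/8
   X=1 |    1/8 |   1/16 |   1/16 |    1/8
I(X;Y) = 0.0338, I(X;f(Y)) = 0.0109, inequality holds: 0.0338 ≥ 0.0109

Data Processing Inequality: For any Markov chain X → Y → Z, we have I(X;Y) ≥ I(X;Z).

Here Z = f(Y) is a deterministic function of Y, forming X → Y → Z.

Original I(X;Y) = 0.0338 nats

After applying f:
P(X,Z) where Z=f(Y):
- P(X,Z=0) = P(X,Y=0)
- P(X,Z=1) = P(X,Y=1) + P(X,Y=2) + P(X,Y=3)

I(X;Z) = I(X;f(Y)) = 0.0109 nats

Verification: 0.0338 ≥ 0.0109 ✓

Information cannot be created by processing; the function f can only lose information about X.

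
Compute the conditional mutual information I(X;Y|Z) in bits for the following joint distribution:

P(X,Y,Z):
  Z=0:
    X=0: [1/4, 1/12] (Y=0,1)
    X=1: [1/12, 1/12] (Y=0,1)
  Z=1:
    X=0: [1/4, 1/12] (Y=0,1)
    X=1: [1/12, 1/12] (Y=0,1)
0.0441 bits

Conditional mutual information: I(X;Y|Z) = H(X|Z) + H(Y|Z) - H(X,Y|Z)

H(Z) = 1.0000
H(X,Z) = 1.9183 → H(X|Z) = 0.9183
H(Y,Z) = 1.9183 → H(Y|Z) = 0.9183
H(X,Y,Z) = 2.7925 → H(X,Y|Z) = 1.7925

I(X;Y|Z) = 0.9183 + 0.9183 - 1.7925 = 0.0441 bits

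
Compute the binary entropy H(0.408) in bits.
0.9754 bits

The binary entropy function is:
H(p) = -p log(p) - (1-p) log(1-p)

H(0.408) = -0.408 × log_2(0.408) - 0.592 × log_2(0.592)
H(0.408) = 0.9754 bits

Note: Binary entropy is maximized at p=0.5 (H=1 bit) and minimized at p=0 or p=1 (H=0).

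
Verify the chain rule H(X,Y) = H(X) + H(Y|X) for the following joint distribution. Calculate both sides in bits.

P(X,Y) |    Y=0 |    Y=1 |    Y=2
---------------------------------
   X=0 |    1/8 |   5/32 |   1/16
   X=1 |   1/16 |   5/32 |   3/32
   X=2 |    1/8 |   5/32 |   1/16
H(X,Y) = 3.0755, H(X) = 1.5835, H(Y|X) = 1.4920 (all in bits)

Chain rule: H(X,Y) = H(X) + H(Y|X)

Left side — joint entropy directly:
H(X,Y) = -Σ p(x,y) log p(x,y) = 3.0755 bits

Right side — compute H(Y|X) from the conditional distributions:
P(X) = (11/32, 5/16, 11/32), so H(X) = 1.5835 bits
H(Y|X) = Σ_x P(X=x) · H(Y|X=x):
  P(Y|X=0) = (4/11, 5/11, 2/11), H(Y|X=0) = 1.4949, weight P(X=0) = 11/32
  P(Y|X=1) = (1/5, 1/2, 3/10), H(Y|X=1) = 1.4855, weight P(X=1) = 5/16
  P(Y|X=2) = (4/11, 5/11, 2/11), H(Y|X=2) = 1.4949, weight P(X=2) = 11/32
H(Y|X) = 1.4920 bits

H(X) + H(Y|X) = 1.5835 + 1.4920 = 3.0755 bits

Both sides equal 3.0755 bits. ✓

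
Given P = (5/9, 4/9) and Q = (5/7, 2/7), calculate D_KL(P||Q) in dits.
0.0246 dits

KL divergence: D_KL(P||Q) = Σ p(x) log(p(x)/q(x))

Computing term by term:
  x=0: 5/9 × log_10[(5/9)/(5/7)] = 5/9 × -0.1091 = -0.0606
  x=1: 4/9 × log_10[(4/9)/(2/7)] = 4/9 × 0.1919 = 0.0853

D_KL(P||Q) = 0.0246 dits

Note: KL divergence is always non-negative and equals 0 iff P = Q.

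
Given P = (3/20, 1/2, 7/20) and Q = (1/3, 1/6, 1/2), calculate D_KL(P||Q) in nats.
0.3047 nats

KL divergence: D_KL(P||Q) = Σ p(x) log(p(x)/q(x))

Computing term by term:
  x=0: 3/20 × log_e[(3/20)/(1/3)] = 3/20 × -0.7985 = -0.1198
  x=1: 1/2 × log_e[(1/2)/(1/6)] = 1/2 × 1.0986 = 0.5493
  x=2: 7/20 × log_e[(7/20)/(1/2)] = 7/20 × -0.3567 = -0.1248

D_KL(P||Q) = 0.3047 nats

Note: KL divergence is always non-negative and equals 0 iff P = Q.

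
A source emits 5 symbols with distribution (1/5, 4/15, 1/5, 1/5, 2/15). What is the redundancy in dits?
0.0098 dits

Redundancy measures how far a source is from maximum entropy:
R = H_max - H(X)

Maximum entropy for 5 symbols: H_max = log_10(5) = 0.6990 dits
Actual entropy: H(X) = 0.6891 dits
Redundancy: R = 0.6990 - 0.6891 = 0.0098 dits

This redundancy represents potential for compression: the source could be compressed by 0.0098 dits per symbol.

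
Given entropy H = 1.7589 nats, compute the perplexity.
5.8060

Perplexity is e^H (or exp(H) for natural log).

H = 1.7589 nats
Perplexity = e^1.7589 = 5.8060

Interpretation: The model's uncertainty is equivalent to choosing uniformly among 5.8 options.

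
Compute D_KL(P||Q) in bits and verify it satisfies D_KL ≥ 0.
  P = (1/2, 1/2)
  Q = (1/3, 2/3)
0.0850 bits

KL divergence satisfies the Gibbs inequality: D_KL(P||Q) ≥ 0 for all distributions P, Q.

D_KL(P||Q) = Σ p(x) log(p(x)/q(x))
Term by term:
  x=0: 1/2 × log_2[(1/2)/(1/3)] = 0.2925
  x=1: 1/2 × log_2[(1/2)/(2/3)] = -0.2075
D_KL(P||Q) = 0.0850 bits

D_KL(P||Q) = 0.0850 ≥ 0 ✓

This non-negativity is a fundamental property: relative entropy cannot be negative because it measures how different Q is from P.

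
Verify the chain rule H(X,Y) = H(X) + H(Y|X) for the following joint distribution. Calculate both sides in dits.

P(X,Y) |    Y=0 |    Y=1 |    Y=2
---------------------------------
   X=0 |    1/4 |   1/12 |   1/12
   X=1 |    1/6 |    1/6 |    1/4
H(X,Y) = 0.7403, H(X) = 0.2950, H(Y|X) = 0.4453 (all in dits)

Chain rule: H(X,Y) = H(X) + H(Y|X)

Left side — joint entropy directly:
H(X,Y) = -Σ p(x,y) log p(x,y) = 0.7403 dits

Right side — compute H(Y|X) from the conditional distributions:
P(X) = (5/12, 7/12), so H(X) = 0.2950 dits
H(Y|X) = Σ_x P(X=x) · H(Y|X=x):
  P(Y|X=0) = (3/5, 1/5, 1/5), H(Y|X=0) = 0.4127, weight P(X=0) = 5/12
  P(Y|X=1) = (2/7, 2/7, 3/7), H(Y|X=1) = 0.4686, weight P(X=1) = 7/12
H(Y|X) = 0.4453 dits

H(X) + H(Y|X) = 0.2950 + 0.4453 = 0.7403 dits

Both sides equal 0.7403 dits. ✓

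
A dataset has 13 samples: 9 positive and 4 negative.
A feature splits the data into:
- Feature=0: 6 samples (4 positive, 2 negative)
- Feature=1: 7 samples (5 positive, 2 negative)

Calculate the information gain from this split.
0.0019 bits

Information Gain = H(Y) - H(Y|Feature)

Before split:
P(positive) = 9/13 = 0.6923
H(Y) = 0.8905 bits

After split:
Feature=0: H = 0.9183 bits (weight = 6/13)
Feature=1: H = 0.8631 bits (weight = 7/13)
H(Y|Feature) = (6/13)×0.9183 + (7/13)×0.8631 = 0.8886 bits

Information Gain = 0.8905 - 0.8886 = 0.0019 bits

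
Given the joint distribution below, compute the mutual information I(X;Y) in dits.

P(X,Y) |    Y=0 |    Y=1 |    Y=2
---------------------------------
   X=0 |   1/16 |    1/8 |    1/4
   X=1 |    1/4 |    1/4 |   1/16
0.0581 dits

Mutual information: I(X;Y) = H(X) + H(Y) - H(X,Y)

Marginals:
P(X) = (7/16, 9/16), H(X) = 0.2976 dits
P(Y) = (5/16, 3/8, 5/16), H(Y) = 0.4755 dits

Joint entropy: H(X,Y) = 0.7149 dits

I(X;Y) = 0.2976 + 0.4755 - 0.7149 = 0.0581 dits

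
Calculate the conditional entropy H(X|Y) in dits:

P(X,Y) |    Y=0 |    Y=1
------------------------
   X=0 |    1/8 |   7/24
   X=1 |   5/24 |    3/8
0.2942 dits

Using the chain rule: H(X|Y) = H(X,Y) - H(Y)

First, compute H(X,Y) = 0.5706 dits

Marginal P(Y) = (1/3, 2/3)
H(Y) = 0.2764 dits

H(X|Y) = H(X,Y) - H(Y) = 0.5706 - 0.2764 = 0.2942 dits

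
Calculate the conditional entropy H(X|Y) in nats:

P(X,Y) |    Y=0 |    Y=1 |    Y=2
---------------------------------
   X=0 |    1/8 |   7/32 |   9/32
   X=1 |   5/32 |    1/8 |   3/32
0.6294 nats

Using the chain rule: H(X|Y) = H(X,Y) - H(Y)

First, compute H(X,Y) = 1.7211 nats

Marginal P(Y) = (9/32, 11/32, 3/8)
H(Y) = 1.0916 nats

H(X|Y) = H(X,Y) - H(Y) = 1.7211 - 1.0916 = 0.6294 nats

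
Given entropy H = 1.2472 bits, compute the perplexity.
2.3738

Perplexity is 2^H (or exp(H) for natural log).

H = 1.2472 bits
Perplexity = 2^1.2472 = 2.3738

Interpretation: The model's uncertainty is equivalent to choosing uniformly among 2.4 options.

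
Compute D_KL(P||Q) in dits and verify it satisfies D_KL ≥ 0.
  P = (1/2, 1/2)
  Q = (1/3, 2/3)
0.0256 dits

KL divergence satisfies the Gibbs inequality: D_KL(P||Q) ≥ 0 for all distributions P, Q.

D_KL(P||Q) = Σ p(x) log(p(x)/q(x))
Term by term:
  x=0: 1/2 × log_10[(1/2)/(1/3)] = 0.0880
  x=1: 1/2 × log_10[(1/2)/(2/3)] = -0.0625
D_KL(P||Q) = 0.0256 dits

D_KL(P||Q) = 0.0256 ≥ 0 ✓

This non-negativity is a fundamental property: relative entropy cannot be negative because it measures how different Q is from P.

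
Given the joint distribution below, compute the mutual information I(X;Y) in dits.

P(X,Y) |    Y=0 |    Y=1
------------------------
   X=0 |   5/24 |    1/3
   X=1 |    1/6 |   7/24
0.0001 dits

Mutual information: I(X;Y) = H(X) + H(Y) - H(X,Y)

Marginals:
P(X) = (13/24, 11/24), H(X) = 0.2995 dits
P(Y) = (3/8, 5/8), H(Y) = 0.2873 dits

Joint entropy: H(X,Y) = 0.5867 dits

I(X;Y) = 0.2995 + 0.2873 - 0.5867 = 0.0001 dits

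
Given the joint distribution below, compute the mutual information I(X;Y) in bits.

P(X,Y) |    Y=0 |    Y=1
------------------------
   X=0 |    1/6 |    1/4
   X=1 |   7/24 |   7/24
0.0071 bits

Mutual information: I(X;Y) = H(X) + H(Y) - H(X,Y)

Marginals:
P(X) = (5/12, 7/12), H(X) = 0.9799 bits
P(Y) = (11/24, 13/24), H(Y) = 0.9950 bits

Joint entropy: H(X,Y) = 1.9678 bits

I(X;Y) = 0.9799 + 0.9950 - 1.9678 = 0.0071 bits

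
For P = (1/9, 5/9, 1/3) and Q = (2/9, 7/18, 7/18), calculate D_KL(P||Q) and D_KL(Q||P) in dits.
D_KL(P||Q) = 0.0303, D_KL(Q||P) = 0.0327

KL divergence is not symmetric: D_KL(P||Q) ≠ D_KL(Q||P) in general.

D_KL(P||Q) = 0.0303 dits
D_KL(Q||P) = 0.0327 dits

No, they are not equal!

This asymmetry is why KL divergence is not a true distance metric.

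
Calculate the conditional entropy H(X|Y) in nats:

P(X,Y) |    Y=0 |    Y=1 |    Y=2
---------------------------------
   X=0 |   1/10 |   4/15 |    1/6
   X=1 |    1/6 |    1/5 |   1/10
0.6715 nats

Using the chain rule: H(X|Y) = H(X,Y) - H(Y)

First, compute H(X,Y) = 1.7321 nats

Marginal P(Y) = (4/15, 7/15, 4/15)
H(Y) = 1.0606 nats

H(X|Y) = H(X,Y) - H(Y) = 1.7321 - 1.0606 = 0.6715 nats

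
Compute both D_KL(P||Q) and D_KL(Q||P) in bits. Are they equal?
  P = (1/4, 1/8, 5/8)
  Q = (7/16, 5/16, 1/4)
D_KL(P||Q) = 0.4591, D_KL(Q||P) = 0.4358

KL divergence is not symmetric: D_KL(P||Q) ≠ D_KL(Q||P) in general.

D_KL(P||Q) = 0.4591 bits
D_KL(Q||P) = 0.4358 bits

No, they are not equal!

This asymmetry is why KL divergence is not a true distance metric.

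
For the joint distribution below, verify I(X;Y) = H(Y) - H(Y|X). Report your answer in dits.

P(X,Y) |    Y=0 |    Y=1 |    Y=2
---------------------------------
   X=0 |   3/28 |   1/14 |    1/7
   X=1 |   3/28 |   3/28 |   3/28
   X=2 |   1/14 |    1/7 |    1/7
I(X;Y) = 0.0082 dits

Mutual information has multiple equivalent forms:
- I(X;Y) = H(X) - H(X|Y)
- I(X;Y) = H(Y) - H(Y|X)
- I(X;Y) = H(X) + H(Y) - H(X,Y)

Computing all quantities:
H(X) = 0.4766, H(Y) = 0.4733, H(X,Y) = 0.9416
H(X|Y) = 0.4684, H(Y|X) = 0.4651

Verification:
H(X) - H(X|Y) = 0.4766 - 0.4684 = 0.0082
H(Y) - H(Y|X) = 0.4733 - 0.4651 = 0.0082
H(X) + H(Y) - H(X,Y) = 0.4766 + 0.4733 - 0.9416 = 0.0082

All forms give I(X;Y) = 0.0082 dits. ✓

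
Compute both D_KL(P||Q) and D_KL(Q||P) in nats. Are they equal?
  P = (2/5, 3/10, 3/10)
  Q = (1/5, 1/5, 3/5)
D_KL(P||Q) = 0.1910, D_KL(Q||P) = 0.1962

KL divergence is not symmetric: D_KL(P||Q) ≠ D_KL(Q||P) in general.

D_KL(P||Q) = 0.1910 nats
D_KL(Q||P) = 0.1962 nats

No, they are not equal!

This asymmetry is why KL divergence is not a true distance metric.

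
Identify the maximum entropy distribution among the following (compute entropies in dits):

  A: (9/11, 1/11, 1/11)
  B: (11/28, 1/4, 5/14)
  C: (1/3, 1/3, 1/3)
C

For a discrete distribution over n outcomes, entropy is maximized by the uniform distribution.

Computing entropies:
H(A) = 0.2606 dits
H(B) = 0.4696 dits
H(C) = 0.4771 dits

The uniform distribution (where all probabilities equal 1/3) achieves the maximum entropy of log_10(3) = 0.4771 dits.

Distribution C has the highest entropy.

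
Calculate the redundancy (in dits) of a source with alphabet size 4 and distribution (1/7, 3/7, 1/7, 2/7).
0.0475 dits

Redundancy measures how far a source is from maximum entropy:
R = H_max - H(X)

Maximum entropy for 4 symbols: H_max = log_10(4) = 0.6021 dits
Actual entropy: H(X) = 0.5546 dits
Redundancy: R = 0.6021 - 0.5546 = 0.0475 dits

This redundancy represents potential for compression: the source could be compressed by 0.0475 dits per symbol.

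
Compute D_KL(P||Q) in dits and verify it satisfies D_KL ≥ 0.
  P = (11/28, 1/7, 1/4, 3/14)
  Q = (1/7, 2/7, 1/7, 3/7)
0.1258 dits

KL divergence satisfies the Gibbs inequality: D_KL(P||Q) ≥ 0 for all distributions P, Q.

D_KL(P||Q) = Σ p(x) log(p(x)/q(x))
Term by term:
  x=0: 11/28 × log_10[(11/28)/(1/7)] = 0.1726
  x=1: 1/7 × log_10[(1/7)/(2/7)] = -0.0430
  x=2: 1/4 × log_10[(1/4)/(1/7)] = 0.0608
  x=3: 3/14 × log_10[(3/14)/(3/7)] = -0.0645
D_KL(P||Q) = 0.1258 dits

D_KL(P||Q) = 0.1258 ≥ 0 ✓

This non-negativity is a fundamental property: relative entropy cannot be negative because it measures how different Q is from P.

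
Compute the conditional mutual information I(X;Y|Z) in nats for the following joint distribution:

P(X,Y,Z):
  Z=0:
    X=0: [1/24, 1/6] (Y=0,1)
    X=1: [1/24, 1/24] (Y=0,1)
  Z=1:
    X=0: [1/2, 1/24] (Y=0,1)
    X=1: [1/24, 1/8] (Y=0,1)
0.1583 nats

Conditional mutual information: I(X;Y|Z) = H(X|Z) + H(Y|Z) - H(X,Y|Z)

H(Z) = 0.6036
H(X,Z) = 1.1646 → H(X|Z) = 0.5610
H(Y,Z) = 1.1646 → H(Y|Z) = 0.5610
H(X,Y,Z) = 1.5672 → H(X,Y|Z) = 0.9636

I(X;Y|Z) = 0.5610 + 0.5610 - 0.9636 = 0.1583 nats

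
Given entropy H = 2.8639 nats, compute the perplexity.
17.5298

Perplexity is e^H (or exp(H) for natural log).

H = 2.8639 nats
Perplexity = e^2.8639 = 17.5298

Interpretation: The model's uncertainty is equivalent to choosing uniformly among 17.5 options.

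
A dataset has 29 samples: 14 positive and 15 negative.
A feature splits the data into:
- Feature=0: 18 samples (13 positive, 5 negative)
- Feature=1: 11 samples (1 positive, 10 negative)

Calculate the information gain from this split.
0.3034 bits

Information Gain = H(Y) - H(Y|Feature)

Before split:
P(positive) = 14/29 = 0.4828
H(Y) = 0.9991 bits

After split:
Feature=0: H = 0.8524 bits (weight = 18/29)
Feature=1: H = 0.4395 bits (weight = 11/29)
H(Y|Feature) = (18/29)×0.8524 + (11/29)×0.4395 = 0.6958 bits

Information Gain = 0.9991 - 0.6958 = 0.3034 bits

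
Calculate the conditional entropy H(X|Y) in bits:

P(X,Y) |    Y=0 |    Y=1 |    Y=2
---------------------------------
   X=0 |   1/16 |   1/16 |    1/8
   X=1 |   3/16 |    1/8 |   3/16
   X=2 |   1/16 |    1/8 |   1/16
1.4512 bits

Using the chain rule: H(X|Y) = H(X,Y) - H(Y)

First, compute H(X,Y) = 3.0306 bits

Marginal P(Y) = (5/16, 5/16, 3/8)
H(Y) = 1.5794 bits

H(X|Y) = H(X,Y) - H(Y) = 3.0306 - 1.5794 = 1.4512 bits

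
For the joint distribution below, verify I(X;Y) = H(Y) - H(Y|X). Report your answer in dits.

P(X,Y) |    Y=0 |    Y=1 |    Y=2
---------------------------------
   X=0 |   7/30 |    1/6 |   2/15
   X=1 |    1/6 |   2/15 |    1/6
I(X;Y) = 0.0031 dits

Mutual information has multiple equivalent forms:
- I(X;Y) = H(X) - H(X|Y)
- I(X;Y) = H(Y) - H(Y|X)
- I(X;Y) = H(X) + H(Y) - H(X,Y)

Computing all quantities:
H(X) = 0.3001, H(Y) = 0.4729, H(X,Y) = 0.7699
H(X|Y) = 0.2970, H(Y|X) = 0.4698

Verification:
H(X) - H(X|Y) = 0.3001 - 0.2970 = 0.0031
H(Y) - H(Y|X) = 0.4729 - 0.4698 = 0.0031
H(X) + H(Y) - H(X,Y) = 0.3001 + 0.4729 - 0.7699 = 0.0031

All forms give I(X;Y) = 0.0031 dits. ✓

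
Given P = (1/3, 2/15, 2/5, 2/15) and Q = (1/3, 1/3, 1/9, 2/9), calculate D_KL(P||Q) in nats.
0.3221 nats

KL divergence: D_KL(P||Q) = Σ p(x) log(p(x)/q(x))

Computing term by term:
  x=0: 1/3 × log_e[(1/3)/(1/3)] = 1/3 × 0.0000 = 0.0000
  x=1: 2/15 × log_e[(2/15)/(1/3)] = 2/15 × -0.9163 = -0.1222
  x=2: 2/5 × log_e[(2/5)/(1/9)] = 2/5 × 1.2809 = 0.5124
  x=3: 2/15 × log_e[(2/15)/(2/9)] = 2/15 × -0.5108 = -0.0681

D_KL(P||Q) = 0.3221 nats

Note: KL divergence is always non-negative and equals 0 iff P = Q.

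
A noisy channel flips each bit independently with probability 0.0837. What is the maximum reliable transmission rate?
0.5849 bits

For a binary symmetric channel (BSC) with error probability p:
Capacity C = 1 - H(p) bits per symbol

where H(p) = -p log₂(p) - (1-p) log₂(1-p) is the binary entropy function.

H(0.0837) = 0.4151 bits
C = 1 - 0.4151 = 0.5849 bits per symbol

This means we can reliably transmit up to 0.5849 bits of information per channel use.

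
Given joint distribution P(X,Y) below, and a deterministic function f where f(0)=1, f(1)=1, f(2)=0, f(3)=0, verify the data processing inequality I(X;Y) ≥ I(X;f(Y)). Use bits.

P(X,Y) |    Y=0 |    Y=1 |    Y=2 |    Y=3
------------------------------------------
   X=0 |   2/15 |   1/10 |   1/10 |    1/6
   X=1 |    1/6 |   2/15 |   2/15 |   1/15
I(X;Y) = 0.0415, I(X;f(Y)) = 0.0129, inequality holds: 0.0415 ≥ 0.0129

Data Processing Inequality: For any Markov chain X → Y → Z, we have I(X;Y) ≥ I(X;Z).

Here Z = f(Y) is a deterministic function of Y, forming X → Y → Z.

Original I(X;Y) = 0.0415 bits

After applying f:
P(X,Z) where Z=f(Y):
- P(X,Z=0) = P(X,Y=2) + P(X,Y=3)
- P(X,Z=1) = P(X,Y=0) + P(X,Y=1)

I(X;Z) = I(X;f(Y)) = 0.0129 bits

Verification: 0.0415 ≥ 0.0129 ✓

Information cannot be created by processing; the function f can only lose information about X.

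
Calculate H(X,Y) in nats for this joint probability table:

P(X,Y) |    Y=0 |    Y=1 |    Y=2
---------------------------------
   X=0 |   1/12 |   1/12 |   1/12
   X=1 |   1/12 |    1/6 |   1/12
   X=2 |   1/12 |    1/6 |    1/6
2.1383 nats

Joint entropy is H(X,Y) = -Σ_{x,y} p(x,y) log p(x,y).

Summing over all non-zero entries:
H(X,Y) = -[1/12·log_e(1/12) + 1/12·log_e(1/12) + 1/12·log_e(1/12) + 1/12·log_e(1/12) + 1/6·log_e(1/6) + 1/12·log_e(1/12) + 1/12·log_e(1/12) + 1/6·log_e(1/6) + 1/6·log_e(1/6)]
H(X,Y) = 2.1383 nats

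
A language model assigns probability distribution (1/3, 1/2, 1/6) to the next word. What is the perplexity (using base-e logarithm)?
2.7495

Perplexity is e^H (or exp(H) for natural log).

First, H = -Σ p log p = 1.0114 nats
Perplexity = e^1.0114 = 2.7495

Interpretation: The model's uncertainty is equivalent to choosing uniformly among 2.7 options.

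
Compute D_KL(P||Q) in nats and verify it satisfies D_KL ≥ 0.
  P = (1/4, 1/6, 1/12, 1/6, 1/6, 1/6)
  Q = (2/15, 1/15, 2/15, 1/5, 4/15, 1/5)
0.1316 nats

KL divergence satisfies the Gibbs inequality: D_KL(P||Q) ≥ 0 for all distributions P, Q.

D_KL(P||Q) = Σ p(x) log(p(x)/q(x))
Term by term:
  x=0: 1/4 × log_e[(1/4)/(2/15)] = 0.1572
  x=1: 1/6 × log_e[(1/6)/(1/15)] = 0.1527
  x=2: 1/12 × log_e[(1/12)/(2/15)] = -0.0392
  x=3: 1/6 × log_e[(1/6)/(1/5)] = -0.0304
  x=4: 1/6 × log_e[(1/6)/(4/15)] = -0.0783
  x=5: 1/6 × log_e[(1/6)/(1/5)] = -0.0304
D_KL(P||Q) = 0.1316 nats

D_KL(P||Q) = 0.1316 ≥ 0 ✓

This non-negativity is a fundamental property: relative entropy cannot be negative because it measures how different Q is from P.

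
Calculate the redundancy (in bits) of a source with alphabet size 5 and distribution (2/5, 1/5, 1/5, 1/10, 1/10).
0.2000 bits

Redundancy measures how far a source is from maximum entropy:
R = H_max - H(X)

Maximum entropy for 5 symbols: H_max = log_2(5) = 2.3219 bits
Actual entropy: H(X) = 2.1219 bits
Redundancy: R = 2.3219 - 2.1219 = 0.2000 bits

This redundancy represents potential for compression: the source could be compressed by 0.2000 bits per symbol.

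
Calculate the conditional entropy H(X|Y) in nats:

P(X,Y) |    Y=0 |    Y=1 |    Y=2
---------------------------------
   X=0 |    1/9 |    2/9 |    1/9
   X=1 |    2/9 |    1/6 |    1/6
0.6647 nats

Using the chain rule: H(X|Y) = H(X,Y) - H(Y)

First, compute H(X,Y) = 1.7540 nats

Marginal P(Y) = (1/3, 7/18, 5/18)
H(Y) = 1.0893 nats

H(X|Y) = H(X,Y) - H(Y) = 1.7540 - 1.0893 = 0.6647 nats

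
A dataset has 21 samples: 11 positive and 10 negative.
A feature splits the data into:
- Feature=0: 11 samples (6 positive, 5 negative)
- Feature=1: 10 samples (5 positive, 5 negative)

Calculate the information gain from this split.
0.0015 bits

Information Gain = H(Y) - H(Y|Feature)

Before split:
P(positive) = 11/21 = 0.5238
H(Y) = 0.9984 bits

After split:
Feature=0: H = 0.9940 bits (weight = 11/21)
Feature=1: H = 1.0000 bits (weight = 10/21)
H(Y|Feature) = (11/21)×0.9940 + (10/21)×1.0000 = 0.9969 bits

Information Gain = 0.9984 - 0.9969 = 0.0015 bits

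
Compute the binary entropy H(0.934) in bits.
0.3508 bits

The binary entropy function is:
H(p) = -p log(p) - (1-p) log(1-p)

H(0.934) = -0.934 × log_2(0.934) - 0.066 × log_2(0.066)
H(0.934) = 0.3508 bits

Note: Binary entropy is maximized at p=0.5 (H=1 bit) and minimized at p=0 or p=1 (H=0).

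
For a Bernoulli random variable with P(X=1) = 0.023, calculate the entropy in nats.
0.1095 nats

The binary entropy function is:
H(p) = -p log(p) - (1-p) log(1-p)

H(0.023) = -0.023 × log_e(0.023) - 0.977 × log_e(0.977)
H(0.023) = 0.1095 nats

Note: Binary entropy is maximized at p=0.5 (H=1 bit) and minimized at p=0 or p=1 (H=0).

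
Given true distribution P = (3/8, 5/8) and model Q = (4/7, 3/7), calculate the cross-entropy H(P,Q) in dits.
0.3211 dits

Cross-entropy: H(P,Q) = -Σ p(x) log q(x)

Alternatively: H(P,Q) = H(P) + D_KL(P||Q)
H(P) = 0.2873 dits
D_KL(P||Q) = 0.0338 dits

H(P,Q) = 0.2873 + 0.0338 = 0.3211 dits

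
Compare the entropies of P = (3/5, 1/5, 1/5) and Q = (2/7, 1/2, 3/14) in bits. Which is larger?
Q

Computing entropies in bits:
H(P) = 1.3710
H(Q) = 1.4926

Distribution Q has higher entropy.

Intuition: The distribution closer to uniform (more spread out) has higher entropy.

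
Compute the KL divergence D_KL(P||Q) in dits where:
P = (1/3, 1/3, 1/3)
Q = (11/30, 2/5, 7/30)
0.0114 dits

KL divergence: D_KL(P||Q) = Σ p(x) log(p(x)/q(x))

Computing term by term:
  x=0: 1/3 × log_10[(1/3)/(11/30)] = 1/3 × -0.0414 = -0.0138
  x=1: 1/3 × log_10[(1/3)/(2/5)] = 1/3 × -0.0792 = -0.0264
  x=2: 1/3 × log_10[(1/3)/(7/30)] = 1/3 × 0.1549 = 0.0516

D_KL(P||Q) = 0.0114 dits

Note: KL divergence is always non-negative and equals 0 iff P = Q.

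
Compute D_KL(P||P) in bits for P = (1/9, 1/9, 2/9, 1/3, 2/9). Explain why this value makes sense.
0.0000 bits

KL divergence satisfies the Gibbs inequality: D_KL(P||Q) ≥ 0 for all distributions P, Q.

D_KL(P||Q) = Σ p(x) log(p(x)/q(x))
Each term is p(x) × log_2(p(x)/p(x)) = p(x) × log_2(1) = 0, so the sum is 0.
D_KL(P||Q) = 0.0000 bits

When P = Q, the KL divergence is exactly 0, as there is no 'divergence' between identical distributions.

This non-negativity is a fundamental property: relative entropy cannot be negative because it measures how different Q is from P.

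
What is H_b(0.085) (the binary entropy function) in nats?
0.2908 nats

The binary entropy function is:
H(p) = -p log(p) - (1-p) log(1-p)

H(0.085) = -0.085 × log_e(0.085) - 0.915 × log_e(0.915)
H(0.085) = 0.2908 nats

Note: Binary entropy is maximized at p=0.5 (H=1 bit) and minimized at p=0 or p=1 (H=0).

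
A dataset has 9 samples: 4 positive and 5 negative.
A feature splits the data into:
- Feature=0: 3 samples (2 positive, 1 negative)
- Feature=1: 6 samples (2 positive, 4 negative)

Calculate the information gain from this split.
0.0728 bits

Information Gain = H(Y) - H(Y|Feature)

Before split:
P(positive) = 4/9 = 0.4444
H(Y) = 0.9911 bits

After split:
Feature=0: H = 0.9183 bits (weight = 3/9)
Feature=1: H = 0.9183 bits (weight = 6/9)
H(Y|Feature) = (3/9)×0.9183 + (6/9)×0.9183 = 0.9183 bits

Information Gain = 0.9911 - 0.9183 = 0.0728 bits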